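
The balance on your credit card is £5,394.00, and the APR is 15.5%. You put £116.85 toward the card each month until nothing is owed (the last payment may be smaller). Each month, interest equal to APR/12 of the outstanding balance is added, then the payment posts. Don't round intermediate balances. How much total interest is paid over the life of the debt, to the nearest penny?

£2,863.94

Monthly rate r = 15.5%/12 = 1.29167% = 0.0129167.
Payoff takes n = ⌈−ln(1 − rB₀/P)/ln(1+r)⌉ = ⌈70.670⌉ = 71 payments; the last is £78.44.
Total paid = 70·£116.85 + £78.44 = £8,257.94.
Total interest = total paid − principal = £8,257.94 − £5,394.00 = £2,863.94.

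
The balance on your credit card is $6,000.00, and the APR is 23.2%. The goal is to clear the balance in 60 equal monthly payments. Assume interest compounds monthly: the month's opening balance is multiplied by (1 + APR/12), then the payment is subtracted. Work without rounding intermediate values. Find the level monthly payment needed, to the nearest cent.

$169.83

Monthly rate r = 23.2%/12 = 1.93333% = 0.0193333.
Level-payment amortization: P = B₀·r / (1 − (1+r)^(−n)) = 6000.00·0.0193333 / (1 − 1.01933^(−60)).
Denominator 1 − (1+r)^(−60) = 0.683023972.
P = 116 / 0.683023972 ≈ 169.83.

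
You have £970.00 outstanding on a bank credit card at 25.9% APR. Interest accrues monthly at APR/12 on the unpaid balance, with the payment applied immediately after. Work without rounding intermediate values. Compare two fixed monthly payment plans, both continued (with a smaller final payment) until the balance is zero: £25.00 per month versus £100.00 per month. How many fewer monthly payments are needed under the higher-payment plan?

74 fewer payments

Monthly rate r = 25.9%/12 = 2.15833% = 0.0215833.
At £25.00/mo: n = ⌈−ln(1 − rB₀/P)/ln(1+r)⌉ = 86 payments (last £1.89); total interest = total paid − £970.00 = £1,156.89.
At £100.00/mo: 12 payments (last £0.09); total interest £130.09.
Payments saved = 86 − 12 = 74.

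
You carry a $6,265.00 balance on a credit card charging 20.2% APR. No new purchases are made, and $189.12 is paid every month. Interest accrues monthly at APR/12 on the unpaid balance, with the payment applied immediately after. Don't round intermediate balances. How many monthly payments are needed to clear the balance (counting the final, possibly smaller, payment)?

49 months

Monthly rate r = 20.2%/12 = 1.68333% = 0.0168333.
Recurrence: B ← B·(1+r) − $189.12.
Month 1: interest $105.46; balance after payment $6,181.34.
Month 2: interest $104.05; balance after payment $6,096.27.
Closed form: n = −ln(1 − rB₀/P)/ln(1+r) = −ln(0.44236)/ln(1.01683) ≈ 48.860, so the balance reaches zero during payment 49.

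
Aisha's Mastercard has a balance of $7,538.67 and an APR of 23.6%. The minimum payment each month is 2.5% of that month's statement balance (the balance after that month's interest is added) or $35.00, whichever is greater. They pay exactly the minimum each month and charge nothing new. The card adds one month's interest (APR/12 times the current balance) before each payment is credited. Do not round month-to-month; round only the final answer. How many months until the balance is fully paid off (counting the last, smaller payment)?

Monthly rate r = 23.6%/12 = 1.96667% = 0.0196667.
While 2.5% of the post-interest balance exceeds $35.00, each month B ← (B·(1+r))·(1 − 0.025), i.e. B shrinks by the factor (1+r)·0.975 = 0.99418.
This holds for months 1–292. Entering month 293 the balance is $1,369.13; 2.5% of the post-interest balance is now below $35.00, so the flat $35.00 minimum applies from here.
From month 293 a fixed $35.00 at rate r clears $1,369.13 in 76 more payments. Total: 292 + 76 = 368 months.

368 months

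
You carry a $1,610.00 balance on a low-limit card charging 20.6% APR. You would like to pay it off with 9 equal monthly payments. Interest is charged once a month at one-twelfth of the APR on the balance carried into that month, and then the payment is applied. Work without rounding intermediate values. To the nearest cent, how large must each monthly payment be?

Monthly rate r = 20.6%/12 = 1.71667% = 0.0171667.
Level-payment amortization: P = B₀·r / (1 − (1+r)^(−n)) = 1610.00·0.0171667 / (1 − 1.01717^(−9)).
Denominator 1 − (1+r)^(−9) = 0.142032328.
P = 27.6383 / 0.142032328 ≈ 194.59.

$194.59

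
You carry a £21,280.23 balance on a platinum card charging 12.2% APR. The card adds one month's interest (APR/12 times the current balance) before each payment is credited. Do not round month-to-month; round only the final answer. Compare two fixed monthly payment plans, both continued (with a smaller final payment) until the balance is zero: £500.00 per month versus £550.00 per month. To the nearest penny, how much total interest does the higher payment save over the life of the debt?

£842.62

Monthly rate r = 12.2%/12 = 1.01667% = 0.0101667.
At £500.00/mo: n = ⌈−ln(1 − rB₀/P)/ln(1+r)⌉ = 57 payments (last £20.11); total interest = total paid − £21,280.23 = £6,739.88.
At £550.00/mo: 50 payments (last £227.49); total interest £5,897.26.
Interest saved = £6,739.88 − £5,897.26 = £842.62.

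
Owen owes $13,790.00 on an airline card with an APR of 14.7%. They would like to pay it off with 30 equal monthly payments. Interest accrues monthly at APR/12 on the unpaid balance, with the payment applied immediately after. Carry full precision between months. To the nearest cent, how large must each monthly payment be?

Monthly rate r = 14.7%/12 = 1.225% = 0.01225.
Level-payment amortization: P = B₀·r / (1 − (1+r)^(−n)) = 13790.00·0.01225 / (1 − 1.01225^(−30)).
Denominator 1 − (1+r)^(−30) = 0.305988868.
P = 168.927 / 0.305988868 ≈ 552.07.

$552.07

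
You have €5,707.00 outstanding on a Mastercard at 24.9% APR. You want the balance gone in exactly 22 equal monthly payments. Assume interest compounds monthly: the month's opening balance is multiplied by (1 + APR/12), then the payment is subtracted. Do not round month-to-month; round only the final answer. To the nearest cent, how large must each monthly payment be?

€325.75

Monthly rate r = 24.9%/12 = 2.075% = 0.02075.
Level-payment amortization: P = B₀·r / (1 − (1+r)^(−n)) = 5707.00·0.02075 / (1 − 1.02075^(−22)).
Denominator 1 − (1+r)^(−22) = 0.363536576.
P = 118.42 / 0.363536576 ≈ 325.75.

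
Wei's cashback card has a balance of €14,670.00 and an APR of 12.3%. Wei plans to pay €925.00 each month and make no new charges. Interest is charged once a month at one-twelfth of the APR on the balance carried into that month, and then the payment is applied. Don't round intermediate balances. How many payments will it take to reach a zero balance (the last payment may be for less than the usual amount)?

18 months

Monthly rate r = 12.3%/12 = 1.025% = 0.01025.
Recurrence: B ← B·(1+r) − €925.00.
Month 1: interest €150.37; balance after payment €13,895.37.
Month 2: interest €142.43; balance after payment €13,112.80.
Closed form: n = −ln(1 − rB₀/P)/ln(1+r) = −ln(0.83744)/ln(1.01025) ≈ 17.396, so the balance reaches zero during payment 18.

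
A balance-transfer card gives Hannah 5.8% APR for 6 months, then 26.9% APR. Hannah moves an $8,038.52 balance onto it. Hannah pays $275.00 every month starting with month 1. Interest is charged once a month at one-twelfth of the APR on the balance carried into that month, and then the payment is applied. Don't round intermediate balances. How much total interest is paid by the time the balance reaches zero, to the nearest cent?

$3,200.23

Promo months 1–6 at r₀ = 5.8%/12 = 0.00483333; months 7+ at r₁ = 26.9%/12 = 0.0224167.
After month 6: iterate B ← B·(1+r₀) − $275.00 for 6 months → $6,604.41.
Then at r₁ with $275.00/mo: n₂ = −ln(1 − r₁·B/P)/ln(1+r₁) ≈ 34.87 → 35 more payments.
Total paid = 40·$275.00 + $238.75 = $11,238.75; interest = $11,238.75 − $8,038.52 = $3,200.23.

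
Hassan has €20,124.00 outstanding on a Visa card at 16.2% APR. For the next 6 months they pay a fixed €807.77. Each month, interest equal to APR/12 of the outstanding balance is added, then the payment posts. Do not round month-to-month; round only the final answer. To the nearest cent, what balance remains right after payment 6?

€16,796.89

Monthly rate r = 16.2%/12 = 1.35% = 0.0135.
Each month: B ← B·(1+r) − €807.77.
Month 1: interest €271.67; balance after payment €19,587.90.
Month 2: interest €264.44; balance after payment €19,044.57.
Month 3: interest €257.10; balance after payment €18,493.90.
Month 4: interest €249.67; balance after payment €17,935.80.
Month 5: interest €242.13; balance after payment €17,370.16.
Month 6: interest €234.50; balance after payment €16,796.89.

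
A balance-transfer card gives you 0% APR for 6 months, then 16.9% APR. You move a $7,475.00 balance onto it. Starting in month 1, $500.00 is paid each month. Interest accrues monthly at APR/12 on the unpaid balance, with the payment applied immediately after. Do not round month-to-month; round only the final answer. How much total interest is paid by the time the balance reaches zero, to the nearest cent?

$342.63

Promo months 1–6 at r₀ = 0%/12 = 0; months 7+ at r₁ = 16.9%/12 = 0.0140833.
After month 6 (no interest yet): B = $7,475.00 − 6·$500.00 = $4,475.00.
Then at r₁ with $500.00/mo: n₂ = −ln(1 − r₁·B/P)/ln(1+r₁) ≈ 9.63 → 10 more payments.
Total paid = 15·$500.00 + $317.63 = $7,817.63; interest = $7,817.63 − $7,475.00 = $342.63.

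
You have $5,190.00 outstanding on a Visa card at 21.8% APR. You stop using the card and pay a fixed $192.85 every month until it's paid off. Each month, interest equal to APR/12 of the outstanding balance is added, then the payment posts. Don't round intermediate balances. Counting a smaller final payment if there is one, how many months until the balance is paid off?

Monthly rate r = 21.8%/12 = 1.81667% = 0.0181667.
Recurrence: B ← B·(1+r) − $192.85.
Month 1: interest $94.29; balance after payment $5,091.43.
Month 2: interest $92.49; balance after payment $4,991.08.
Closed form: n = −ln(1 − rB₀/P)/ln(1+r) = −ln(0.5111)/ln(1.01817) ≈ 37.281, so the balance reaches zero during payment 38.

38 months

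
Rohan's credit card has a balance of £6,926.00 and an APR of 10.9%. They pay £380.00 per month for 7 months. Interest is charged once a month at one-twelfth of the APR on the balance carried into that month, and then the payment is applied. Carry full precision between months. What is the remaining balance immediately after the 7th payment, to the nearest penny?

Monthly rate r = 10.9%/12 = 0.908333% = 0.00908333.
Each month: B ← B·(1+r) − £380.00.
Month 1: interest £62.91; balance after payment £6,608.91.
Month 2: interest £60.03; balance after payment £6,288.94.
Month 3: interest £57.12; balance after payment £5,966.07.
Month 4: interest £54.19; balance after payment £5,640.26.
Month 5: interest £51.23; balance after payment £5,311.49.
Month 6: interest £48.25; balance after payment £4,979.74.
Month 7: interest £45.23; balance after payment £4,644.97.

£4,644.97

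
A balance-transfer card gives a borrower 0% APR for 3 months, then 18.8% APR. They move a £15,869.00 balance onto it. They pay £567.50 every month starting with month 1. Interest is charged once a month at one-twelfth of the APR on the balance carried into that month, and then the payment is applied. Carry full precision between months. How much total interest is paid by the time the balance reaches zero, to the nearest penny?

Promo months 1–3 at r₀ = 0%/12 = 0; months 4+ at r₁ = 18.8%/12 = 0.0156667.
After month 3 (no interest yet): B = £15,869.00 − 3·£567.50 = £14,166.50.
Then at r₁ with £567.50/mo: n₂ = −ln(1 − r₁·B/P)/ln(1+r₁) ≈ 31.91 → 32 more payments.
Total paid = 34·£567.50 + £517.95 = £19,812.95; interest = £19,812.95 − £15,869.00 = £3,943.95.

£3,943.95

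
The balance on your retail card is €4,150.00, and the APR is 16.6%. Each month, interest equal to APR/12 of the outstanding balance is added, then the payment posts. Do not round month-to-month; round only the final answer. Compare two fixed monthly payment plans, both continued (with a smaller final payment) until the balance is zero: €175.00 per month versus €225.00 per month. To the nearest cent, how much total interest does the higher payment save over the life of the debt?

€239.61

Monthly rate r = 16.6%/12 = 1.38333% = 0.0138333.
At €175.00/mo: n = ⌈−ln(1 − rB₀/P)/ln(1+r)⌉ = 29 payments (last €164.25); total interest = total paid − €4,150.00 = €914.25.
At €225.00/mo: 22 payments (last €99.64); total interest €674.64.
Interest saved = €914.25 − €674.64 = €239.61.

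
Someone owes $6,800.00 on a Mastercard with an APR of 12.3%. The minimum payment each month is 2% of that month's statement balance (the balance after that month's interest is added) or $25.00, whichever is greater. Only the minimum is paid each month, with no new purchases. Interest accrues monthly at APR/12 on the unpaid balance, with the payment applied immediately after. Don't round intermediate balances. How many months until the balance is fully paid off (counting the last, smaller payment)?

240 months

Monthly rate r = 12.3%/12 = 1.025% = 0.01025.
While 2% of the post-interest balance exceeds $25.00, each month B ← (B·(1+r))·(1 − 0.02), i.e. B shrinks by the factor (1+r)·0.98 = 0.99005.
This holds for months 1–171. Entering month 172 the balance is $1,228.86; 2% of the post-interest balance is now below $25.00, so the flat $25.00 minimum applies from here.
From month 172 a fixed $25.00 at rate r clears $1,228.86 in 69 more payments. Total: 171 + 69 = 240 months.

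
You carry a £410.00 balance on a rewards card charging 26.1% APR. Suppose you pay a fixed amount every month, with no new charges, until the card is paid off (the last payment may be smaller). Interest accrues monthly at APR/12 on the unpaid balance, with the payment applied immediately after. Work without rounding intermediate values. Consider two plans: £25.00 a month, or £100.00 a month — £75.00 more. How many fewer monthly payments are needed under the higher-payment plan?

16 fewer payments

Monthly rate r = 26.1%/12 = 2.175% = 0.02175.
At £25.00/mo: n = ⌈−ln(1 − rB₀/P)/ln(1+r)⌉ = 21 payments (last £12.62); total interest = total paid − £410.00 = £102.62.
At £100.00/mo: 5 payments (last £34.34); total interest £24.34.
Payments saved = 21 − 5 = 16.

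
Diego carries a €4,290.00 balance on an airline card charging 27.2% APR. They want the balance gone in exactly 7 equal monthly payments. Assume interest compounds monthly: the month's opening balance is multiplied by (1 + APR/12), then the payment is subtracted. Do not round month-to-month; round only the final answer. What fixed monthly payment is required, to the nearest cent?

Monthly rate r = 27.2%/12 = 2.26667% = 0.0226667.
Level-payment amortization: P = B₀·r / (1 − (1+r)^(−n)) = 4290.00·0.0226667 / (1 − 1.02267^(−7)).
Denominator 1 − (1+r)^(−7) = 0.145206333.
P = 97.24 / 0.145206333 ≈ 669.67.

€669.67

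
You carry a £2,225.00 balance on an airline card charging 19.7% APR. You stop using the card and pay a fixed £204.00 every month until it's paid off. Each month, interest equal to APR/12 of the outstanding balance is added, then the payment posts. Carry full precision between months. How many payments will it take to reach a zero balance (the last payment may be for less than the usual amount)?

Monthly rate r = 19.7%/12 = 1.64167% = 0.0164167.
Recurrence: B ← B·(1+r) − £204.00.
Month 1: interest £36.53; balance after payment £2,057.53.
Month 2: interest £33.78; balance after payment £1,887.30.
Closed form: n = −ln(1 − rB₀/P)/ln(1+r) = −ln(0.82095)/ln(1.01642) ≈ 12.117, so the balance reaches zero during payment 13.

13 payments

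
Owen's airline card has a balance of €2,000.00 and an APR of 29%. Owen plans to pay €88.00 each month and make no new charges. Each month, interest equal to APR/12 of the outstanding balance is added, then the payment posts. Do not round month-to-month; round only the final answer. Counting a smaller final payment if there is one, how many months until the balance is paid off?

Monthly rate r = 29%/12 = 2.41667% = 0.0241667.
Recurrence: B ← B·(1+r) − €88.00.
Month 1: interest €48.33; balance after payment €1,960.33.
Month 2: interest €47.37; balance after payment €1,919.71.
Closed form: n = −ln(1 − rB₀/P)/ln(1+r) = −ln(0.45076)/ln(1.02417) ≈ 33.369, so the balance reaches zero during payment 34.

34 payments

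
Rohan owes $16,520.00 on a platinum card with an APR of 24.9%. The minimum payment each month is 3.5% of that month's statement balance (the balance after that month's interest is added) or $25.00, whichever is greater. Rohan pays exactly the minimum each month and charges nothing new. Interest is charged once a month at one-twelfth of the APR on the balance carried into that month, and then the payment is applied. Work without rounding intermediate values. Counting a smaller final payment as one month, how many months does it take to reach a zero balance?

252 months

Monthly rate r = 24.9%/12 = 2.075% = 0.02075.
While 3.5% of the post-interest balance exceeds $25.00, each month B ← (B·(1+r))·(1 − 0.035), i.e. B shrinks by the factor (1+r)·0.965 = 0.98502.
This holds for months 1–210. Entering month 211 the balance is $694.73; 3.5% of the post-interest balance is now below $25.00, so the flat $25.00 minimum applies from here.
From month 211 a fixed $25.00 at rate r clears $694.73 in 42 more payments. Total: 210 + 42 = 252 months.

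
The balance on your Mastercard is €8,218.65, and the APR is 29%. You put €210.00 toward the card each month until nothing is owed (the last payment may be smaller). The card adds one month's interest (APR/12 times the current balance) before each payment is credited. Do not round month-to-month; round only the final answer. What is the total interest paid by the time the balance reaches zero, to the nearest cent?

€17,416.89

Monthly rate r = 29%/12 = 2.41667% = 0.0241667.
Payoff takes n = ⌈−ln(1 − rB₀/P)/ln(1+r)⌉ = ⌈122.073⌉ = 123 payments; the last is €15.54.
Total paid = 122·€210.00 + €15.54 = €25,635.54.
Total interest = total paid − principal = €25,635.54 − €8,218.65 = €17,416.89.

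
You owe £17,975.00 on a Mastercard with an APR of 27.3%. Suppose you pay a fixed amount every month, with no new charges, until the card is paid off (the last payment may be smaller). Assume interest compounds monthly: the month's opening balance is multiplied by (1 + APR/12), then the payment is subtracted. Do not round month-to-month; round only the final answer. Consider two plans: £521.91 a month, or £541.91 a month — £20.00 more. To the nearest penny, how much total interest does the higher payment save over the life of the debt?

£1,658.63

Monthly rate r = 27.3%/12 = 2.275% = 0.02275.
At £521.91/mo: n = ⌈−ln(1 − rB₀/P)/ln(1+r)⌉ = 69 payments (last £14.78); total interest = total paid − £17,975.00 = £17,529.66.
At £541.91/mo: 63 payments (last £247.61); total interest £15,871.03.
Interest saved = £17,529.66 − £15,871.03 = £1,658.63.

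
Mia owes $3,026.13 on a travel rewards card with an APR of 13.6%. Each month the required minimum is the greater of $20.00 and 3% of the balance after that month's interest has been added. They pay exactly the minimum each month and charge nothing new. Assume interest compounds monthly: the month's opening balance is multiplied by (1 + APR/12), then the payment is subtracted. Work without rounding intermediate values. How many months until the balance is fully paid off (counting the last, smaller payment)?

121 months

Monthly rate r = 13.6%/12 = 1.13333% = 0.0113333.
While 3% of the post-interest balance exceeds $20.00, each month B ← (B·(1+r))·(1 − 0.03), i.e. B shrinks by the factor (1+r)·0.97 = 0.98099.
This holds for months 1–80. Entering month 81 the balance is $651.89; 3% of the post-interest balance is now below $20.00, so the flat $20.00 minimum applies from here.
From month 81 a fixed $20.00 at rate r clears $651.89 in 41 more payments. Total: 80 + 41 = 121 months.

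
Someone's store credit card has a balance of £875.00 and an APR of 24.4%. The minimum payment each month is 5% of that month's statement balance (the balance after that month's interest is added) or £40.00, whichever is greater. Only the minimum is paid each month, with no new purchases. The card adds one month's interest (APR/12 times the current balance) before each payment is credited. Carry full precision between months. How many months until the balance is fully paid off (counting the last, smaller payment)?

29 months

Monthly rate r = 24.4%/12 = 2.03333% = 0.0203333.
While 5% of the post-interest balance exceeds £40.00, each month B ← (B·(1+r))·(1 − 0.05), i.e. B shrinks by the factor (1+r)·0.95 = 0.96932.
This holds for months 1–4. Entering month 5 the balance is £772.45; 5% of the post-interest balance is now below £40.00, so the flat £40.00 minimum applies from here.
From month 5 a fixed £40.00 at rate r clears £772.45 in 25 more payments. Total: 4 + 25 = 29 months.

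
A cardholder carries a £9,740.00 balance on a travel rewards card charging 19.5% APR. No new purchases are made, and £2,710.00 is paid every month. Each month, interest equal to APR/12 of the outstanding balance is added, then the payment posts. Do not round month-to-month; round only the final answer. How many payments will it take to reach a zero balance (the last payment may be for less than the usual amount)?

Monthly rate r = 19.5%/12 = 1.625% = 0.01625.
Recurrence: B ← B·(1+r) − £2,710.00.
Month 1: interest £158.28; balance after payment £7,188.27.
Month 2: interest £116.81; balance after payment £4,595.08.
Month 3: interest £74.67; balance after payment £1,959.75.
Month 4: interest £31.85; balance after payment £0.00.

4 payments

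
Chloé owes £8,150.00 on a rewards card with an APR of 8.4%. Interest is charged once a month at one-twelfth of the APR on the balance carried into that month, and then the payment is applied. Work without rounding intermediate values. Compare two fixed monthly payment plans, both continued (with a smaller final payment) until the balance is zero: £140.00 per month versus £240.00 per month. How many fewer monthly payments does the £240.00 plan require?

Monthly rate r = 8.4%/12 = 0.7% = 0.007.
At £140.00/mo: n = ⌈−ln(1 − rB₀/P)/ln(1+r)⌉ = 76 payments (last £4.70); total interest = total paid − £8,150.00 = £2,354.70.
At £240.00/mo: 39 payments (last £218.64); total interest £1,188.64.
Payments saved = 76 − 39 = 37.

37 fewer payments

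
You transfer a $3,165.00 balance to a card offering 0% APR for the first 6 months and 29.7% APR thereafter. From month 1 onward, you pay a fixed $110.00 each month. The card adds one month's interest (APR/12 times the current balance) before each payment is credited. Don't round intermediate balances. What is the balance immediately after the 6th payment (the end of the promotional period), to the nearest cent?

Promo months 1–6 at r₀ = 0%/12 = 0; months 7+ at r₁ = 29.7%/12 = 0.02475.
After month 6 (no interest yet): B = $3,165.00 − 6·$110.00 = $2,505.00.

$2,505.00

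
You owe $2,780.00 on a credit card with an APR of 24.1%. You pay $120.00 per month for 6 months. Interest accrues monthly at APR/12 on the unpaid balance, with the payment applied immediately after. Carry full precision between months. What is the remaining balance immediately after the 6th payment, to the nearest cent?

Monthly rate r = 24.1%/12 = 2.00833% = 0.0200833.
Each month: B ← B·(1+r) − $120.00.
Month 1: interest $55.83; balance after payment $2,715.83.
Month 2: interest $54.54; balance after payment $2,650.37.
Month 3: interest $53.23; balance after payment $2,583.60.
Month 4: interest $51.89; balance after payment $2,515.49.
Month 5: interest $50.52; balance after payment $2,446.01.
Month 6: interest $49.12; balance after payment $2,375.13.

$2,375.13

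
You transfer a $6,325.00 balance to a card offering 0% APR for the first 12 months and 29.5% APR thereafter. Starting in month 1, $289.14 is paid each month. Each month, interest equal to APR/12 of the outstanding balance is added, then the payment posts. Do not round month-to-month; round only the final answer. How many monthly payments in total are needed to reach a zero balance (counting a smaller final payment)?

Promo months 1–12 at r₀ = 0%/12 = 0; months 13+ at r₁ = 29.5%/12 = 0.0245833.
After month 12 (no interest yet): B = $6,325.00 − 12·$289.14 = $2,855.32.
Then at r₁ with $289.14/mo: n₂ = −ln(1 − r₁·B/P)/ln(1+r₁) ≈ 11.45 → 12 more payments.

24 months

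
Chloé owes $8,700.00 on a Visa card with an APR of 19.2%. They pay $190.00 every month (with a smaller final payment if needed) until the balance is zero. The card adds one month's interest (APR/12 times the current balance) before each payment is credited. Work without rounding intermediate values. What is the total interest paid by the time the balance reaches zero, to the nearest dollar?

Monthly rate r = 19.2%/12 = 1.6% = 0.016.
Payoff takes n = ⌈−ln(1 − rB₀/P)/ln(1+r)⌉ = ⌈83.103⌉ = 84 payments; the last is $19.77.
Total paid = 83·$190.00 + $19.77 = $15,789.77.
Total interest = total paid − principal = $15,789.77 − $8,700.00 = $7,089.77.

$7,090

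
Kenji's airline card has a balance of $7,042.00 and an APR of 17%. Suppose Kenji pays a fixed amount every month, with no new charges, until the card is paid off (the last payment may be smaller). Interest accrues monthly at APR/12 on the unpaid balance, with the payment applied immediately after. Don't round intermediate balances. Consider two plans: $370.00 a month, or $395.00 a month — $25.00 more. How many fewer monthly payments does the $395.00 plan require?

2 fewer payments

Monthly rate r = 17%/12 = 1.41667% = 0.0141667.
At $370.00/mo: n = ⌈−ln(1 − rB₀/P)/ln(1+r)⌉ = 23 payments (last $124.70); total interest = total paid − $7,042.00 = $1,222.70.
At $395.00/mo: 21 payments (last $274.58); total interest $1,132.58.
Payments saved = 23 − 21 = 2.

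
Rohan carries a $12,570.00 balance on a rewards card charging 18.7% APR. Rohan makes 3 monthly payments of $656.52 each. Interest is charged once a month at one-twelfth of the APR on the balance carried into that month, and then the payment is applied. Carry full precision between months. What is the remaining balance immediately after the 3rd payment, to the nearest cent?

$11,166.44

Monthly rate r = 18.7%/12 = 1.55833% = 0.0155833.
Each month: B ← B·(1+r) − $656.52.
Month 1: interest $195.88; balance after payment $12,109.36.
Month 2: interest $188.70; balance after payment $11,641.55.
Month 3: interest $181.41; balance after payment $11,166.44.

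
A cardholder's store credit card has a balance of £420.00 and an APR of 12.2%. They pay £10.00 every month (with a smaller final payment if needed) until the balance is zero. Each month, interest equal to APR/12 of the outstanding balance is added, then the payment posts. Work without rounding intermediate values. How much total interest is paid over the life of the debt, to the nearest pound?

Monthly rate r = 12.2%/12 = 1.01667% = 0.0101667.
Payoff takes n = ⌈−ln(1 − rB₀/P)/ln(1+r)⌉ = ⌈55.052⌉ = 56 payments; the last is £0.52.
Total paid = 55·£10.00 + £0.52 = £550.52.
Total interest = total paid − principal = £550.52 − £420.00 = £130.52.

£131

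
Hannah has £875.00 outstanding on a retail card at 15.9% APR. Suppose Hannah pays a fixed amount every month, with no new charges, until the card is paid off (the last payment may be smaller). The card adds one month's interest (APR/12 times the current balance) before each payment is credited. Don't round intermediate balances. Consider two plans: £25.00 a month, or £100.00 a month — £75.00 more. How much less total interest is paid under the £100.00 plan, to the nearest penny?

£247.25

Monthly rate r = 15.9%/12 = 1.325% = 0.01325.
At £25.00/mo: n = ⌈−ln(1 − rB₀/P)/ln(1+r)⌉ = 48 payments (last £8.57); total interest = total paid − £875.00 = £308.57.
At £100.00/mo: 10 payments (last £36.32); total interest £61.32.
Interest saved = £308.57 − £61.32 = £247.25.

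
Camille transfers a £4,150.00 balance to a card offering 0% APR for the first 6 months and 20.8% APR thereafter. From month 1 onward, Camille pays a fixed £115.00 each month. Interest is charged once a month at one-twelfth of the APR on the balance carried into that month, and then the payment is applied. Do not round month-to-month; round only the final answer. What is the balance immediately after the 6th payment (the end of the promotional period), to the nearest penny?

Promo months 1–6 at r₀ = 0%/12 = 0; months 7+ at r₁ = 20.8%/12 = 0.0173333.
After month 6 (no interest yet): B = £4,150.00 − 6·£115.00 = £3,460.00.

£3,460.00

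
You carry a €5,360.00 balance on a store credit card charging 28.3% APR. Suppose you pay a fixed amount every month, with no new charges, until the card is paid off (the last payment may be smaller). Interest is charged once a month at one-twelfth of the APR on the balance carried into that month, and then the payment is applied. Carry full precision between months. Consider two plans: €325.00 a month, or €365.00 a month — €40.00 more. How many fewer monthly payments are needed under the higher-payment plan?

Monthly rate r = 28.3%/12 = 2.35833% = 0.0235833.
At €325.00/mo: n = ⌈−ln(1 − rB₀/P)/ln(1+r)⌉ = 22 payments (last €43.18); total interest = total paid − €5,360.00 = €1,508.18.
At €365.00/mo: 19 payments (last €87.92); total interest €1,297.92.
Payments saved = 22 − 19 = 3.

3 fewer payments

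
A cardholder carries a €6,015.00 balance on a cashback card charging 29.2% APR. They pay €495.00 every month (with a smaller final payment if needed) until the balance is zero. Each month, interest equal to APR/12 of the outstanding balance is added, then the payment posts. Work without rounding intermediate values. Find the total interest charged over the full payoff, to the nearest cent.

€1,203.55

Monthly rate r = 29.2%/12 = 2.43333% = 0.0243333.
Payoff takes n = ⌈−ln(1 − rB₀/P)/ln(1+r)⌉ = ⌈14.580⌉ = 15 payments; the last is €288.55.
Total paid = 14·€495.00 + €288.55 = €7,218.55.
Total interest = total paid − principal = €7,218.55 − €6,015.00 = €1,203.55.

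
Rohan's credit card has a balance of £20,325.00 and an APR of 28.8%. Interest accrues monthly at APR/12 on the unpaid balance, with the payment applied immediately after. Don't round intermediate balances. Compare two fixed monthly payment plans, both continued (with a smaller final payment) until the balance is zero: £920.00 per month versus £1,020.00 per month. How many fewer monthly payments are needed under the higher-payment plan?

Monthly rate r = 28.8%/12 = 2.4% = 0.024.
At £920.00/mo: n = ⌈−ln(1 − rB₀/P)/ln(1+r)⌉ = 32 payments (last £787.77); total interest = total paid − £20,325.00 = £8,982.77.
At £1,020.00/mo: 28 payments (last £441.32); total interest £7,656.32.
Payments saved = 32 − 28 = 4.

4 fewer payments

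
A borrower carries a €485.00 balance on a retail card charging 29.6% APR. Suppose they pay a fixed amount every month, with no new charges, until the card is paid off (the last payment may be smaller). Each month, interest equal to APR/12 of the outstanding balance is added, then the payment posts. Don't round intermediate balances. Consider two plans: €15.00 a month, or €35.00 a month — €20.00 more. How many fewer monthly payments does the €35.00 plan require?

48 fewer payments

Monthly rate r = 29.6%/12 = 2.46667% = 0.0246667.
At €15.00/mo: n = ⌈−ln(1 − rB₀/P)/ln(1+r)⌉ = 66 payments (last €8.30); total interest = total paid − €485.00 = €498.30.
At €35.00/mo: 18 payments (last €5.83); total interest €115.83.
Payments saved = 66 − 18 = 48.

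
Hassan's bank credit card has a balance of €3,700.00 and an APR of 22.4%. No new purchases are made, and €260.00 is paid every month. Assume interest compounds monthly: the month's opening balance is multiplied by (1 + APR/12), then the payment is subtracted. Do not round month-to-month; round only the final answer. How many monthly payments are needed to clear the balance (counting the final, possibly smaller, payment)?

17 months

Monthly rate r = 22.4%/12 = 1.86667% = 0.0186667.
Recurrence: B ← B·(1+r) − €260.00.
Month 1: interest €69.07; balance after payment €3,509.07.
Month 2: interest €65.50; balance after payment €3,314.57.
Closed form: n = −ln(1 − rB₀/P)/ln(1+r) = −ln(0.73436)/ln(1.01867) ≈ 16.694, so the balance reaches zero during payment 17.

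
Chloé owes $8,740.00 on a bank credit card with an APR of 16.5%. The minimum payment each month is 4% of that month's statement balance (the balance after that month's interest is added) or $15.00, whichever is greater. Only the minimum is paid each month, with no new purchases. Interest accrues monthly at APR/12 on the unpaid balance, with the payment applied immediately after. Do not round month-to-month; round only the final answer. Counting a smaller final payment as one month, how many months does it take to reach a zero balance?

147 months

Monthly rate r = 16.5%/12 = 1.375% = 0.01375.
While 4% of the post-interest balance exceeds $15.00, each month B ← (B·(1+r))·(1 − 0.04), i.e. B shrinks by the factor (1+r)·0.96 = 0.9732.
This holds for months 1–117. Entering month 118 the balance is $364.05; 4% of the post-interest balance is now below $15.00, so the flat $15.00 minimum applies from here.
From month 118 a fixed $15.00 at rate r clears $364.05 in 30 more payments. Total: 117 + 30 = 147 months.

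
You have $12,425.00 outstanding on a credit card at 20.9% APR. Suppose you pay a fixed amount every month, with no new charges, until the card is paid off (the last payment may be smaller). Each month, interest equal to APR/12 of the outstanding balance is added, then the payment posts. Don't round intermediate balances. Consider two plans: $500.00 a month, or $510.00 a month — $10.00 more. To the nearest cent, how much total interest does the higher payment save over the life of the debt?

$110.74

Monthly rate r = 20.9%/12 = 1.74167% = 0.0174167.
At $500.00/mo: n = ⌈−ln(1 − rB₀/P)/ln(1+r)⌉ = 33 payments (last $420.90); total interest = total paid − $12,425.00 = $3,995.90.
At $510.00/mo: 32 payments (last $500.16); total interest $3,885.16.
Interest saved = $3,995.90 − $3,885.16 = $110.74.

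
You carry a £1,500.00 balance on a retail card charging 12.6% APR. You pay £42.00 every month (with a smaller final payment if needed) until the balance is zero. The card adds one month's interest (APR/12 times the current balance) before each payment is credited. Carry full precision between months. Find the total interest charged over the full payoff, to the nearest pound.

£390

Monthly rate r = 12.6%/12 = 1.05% = 0.0105.
Payoff takes n = ⌈−ln(1 − rB₀/P)/ln(1+r)⌉ = ⌈44.997⌉ = 45 payments; the last is £41.87.
Total paid = 44·£42.00 + £41.87 = £1,889.87.
Total interest = total paid − principal = £1,889.87 − £1,500.00 = £389.87.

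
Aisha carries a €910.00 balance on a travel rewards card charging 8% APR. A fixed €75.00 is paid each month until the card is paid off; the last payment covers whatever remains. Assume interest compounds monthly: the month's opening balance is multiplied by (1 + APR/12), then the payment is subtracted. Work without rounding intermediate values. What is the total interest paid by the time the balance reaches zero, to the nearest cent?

Monthly rate r = 8%/12 = 0.666667% = 0.00666667.
Payoff takes n = ⌈−ln(1 − rB₀/P)/ln(1+r)⌉ = ⌈12.694⌉ = 13 payments; the last is €52.13.
Total paid = 12·€75.00 + €52.13 = €952.13.
Total interest = total paid − principal = €952.13 − €910.00 = €42.13.

€42.13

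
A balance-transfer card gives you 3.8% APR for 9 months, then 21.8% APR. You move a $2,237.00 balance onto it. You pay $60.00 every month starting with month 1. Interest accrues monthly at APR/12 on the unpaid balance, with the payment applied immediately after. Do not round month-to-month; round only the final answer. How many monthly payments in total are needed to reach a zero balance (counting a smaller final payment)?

Promo months 1–9 at r₀ = 3.8%/12 = 0.00316667; months 10+ at r₁ = 21.8%/12 = 0.0181667.
After month 9: iterate B ← B·(1+r₀) − $60.00 for 9 months → $1,754.68.
Then at r₁ with $60.00/mo: n₂ = −ln(1 − r₁·B/P)/ln(1+r₁) ≈ 42.09 → 43 more payments.

52 payments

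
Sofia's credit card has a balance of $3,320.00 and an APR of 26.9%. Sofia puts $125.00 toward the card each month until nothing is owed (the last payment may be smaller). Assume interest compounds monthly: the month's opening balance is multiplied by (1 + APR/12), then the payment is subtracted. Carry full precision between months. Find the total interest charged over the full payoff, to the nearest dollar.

$1,782

Monthly rate r = 26.9%/12 = 2.24167% = 0.0224167.
Payoff takes n = ⌈−ln(1 − rB₀/P)/ln(1+r)⌉ = ⌈40.815⌉ = 41 payments; the last is $102.03.
Total paid = 40·$125.00 + $102.03 = $5,102.03.
Total interest = total paid − principal = $5,102.03 − $3,320.00 = $1,782.03.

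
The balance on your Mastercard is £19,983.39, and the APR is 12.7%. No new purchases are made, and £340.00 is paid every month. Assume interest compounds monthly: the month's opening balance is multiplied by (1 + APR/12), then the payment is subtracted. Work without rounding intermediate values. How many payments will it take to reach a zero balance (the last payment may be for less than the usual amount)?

93 payments

Monthly rate r = 12.7%/12 = 1.05833% = 0.0105833.
Recurrence: B ← B·(1+r) − £340.00.
Month 1: interest £211.49; balance after payment £19,854.88.
Month 2: interest £210.13; balance after payment £19,725.01.
Closed form: n = −ln(1 − rB₀/P)/ln(1+r) = −ln(0.37797)/ln(1.01058) ≈ 92.417, so the balance reaches zero during payment 93.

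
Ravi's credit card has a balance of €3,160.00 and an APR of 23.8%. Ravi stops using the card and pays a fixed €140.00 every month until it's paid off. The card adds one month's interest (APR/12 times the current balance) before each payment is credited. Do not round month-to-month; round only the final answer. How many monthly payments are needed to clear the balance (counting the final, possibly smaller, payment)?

Monthly rate r = 23.8%/12 = 1.98333% = 0.0198333.
Recurrence: B ← B·(1+r) − €140.00.
Month 1: interest €62.67; balance after payment €3,082.67.
Month 2: interest €61.14; balance after payment €3,003.81.
Closed form: n = −ln(1 − rB₀/P)/ln(1+r) = −ln(0.55233)/ln(1.01983) ≈ 30.225, so the balance reaches zero during payment 31.

31 months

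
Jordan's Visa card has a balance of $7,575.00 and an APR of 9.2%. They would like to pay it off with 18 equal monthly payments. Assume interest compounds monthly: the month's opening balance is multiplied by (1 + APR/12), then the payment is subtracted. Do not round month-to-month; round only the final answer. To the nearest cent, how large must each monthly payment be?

Monthly rate r = 9.2%/12 = 0.766667% = 0.00766667.
Level-payment amortization: P = B₀·r / (1 − (1+r)^(−n)) = 7575.00·0.00766667 / (1 − 1.00767^(−18)).
Denominator 1 − (1+r)^(−18) = 0.128442718.
P = 58.075 / 0.128442718 ≈ 452.15.

$452.15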